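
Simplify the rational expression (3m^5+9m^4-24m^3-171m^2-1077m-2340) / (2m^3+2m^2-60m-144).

Apply the Euclidean algorithm:
  3m^5+9m^4-24m^3-171m^2-1077m-2340 = ((3/2)m^2+3m+30)(2m^3+2m^2-60m-144) + (165m^2+1155m+1980)
  2m^3+2m^2-60m-144 = ((2/165)m-4/55)(165m^2+1155m+1980) + (0)
Last nonzero remainder: 165m^2+1155m+1980. Dividing through by 165 gives the monic gcd m^2+7m+12.
Cancel m^2+7m+12 from numerator and denominator to get the reduced form.

(3m^3-12m^2+24m-195)/(2m-12)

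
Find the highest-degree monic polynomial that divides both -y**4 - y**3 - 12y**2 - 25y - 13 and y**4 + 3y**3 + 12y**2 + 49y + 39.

Euclidean algorithm in ℚ[y]:
  -y**4 - y**3 - 12y**2 - 25y - 13 = (-1)(y**4 + 3y**3 + 12y**2 + 49y + 39) + (2y**3 + 24y + 26)
  y**4 + 3y**3 + 12y**2 + 49y + 39 = ((1/2)y + 3/2)(2y**3 + 24y + 26) + (0)
Last nonzero remainder: 2y**3 + 24y + 26. Dividing through by 2 gives the monic gcd y**3 + 12y + 13.

y**3 + 12y + 13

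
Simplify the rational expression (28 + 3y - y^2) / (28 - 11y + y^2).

Euclidean algorithm in ℚ[y]:
  -y^2 + 3y + 28 = (-1)(y^2 - 11y + 28) + (-8y + 56)
  y^2 - 11y + 28 = (-(1/8)y + 1/2)(-8y + 56) + (0)
Last nonzero remainder: -8y + 56. Dividing through by -8 gives the monic gcd y - 7.
Cancel y - 7 from numerator and denominator to get the reduced form.

(-4 - y)/(-4 + y)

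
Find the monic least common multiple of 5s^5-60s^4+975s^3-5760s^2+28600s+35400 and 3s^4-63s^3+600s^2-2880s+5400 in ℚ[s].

s^7-23s^6+357s^5-3657s^4+24242s^3-90400s^2+93720s+212400

Repeated division with remainder:
  5s^5-60s^4+975s^3-5760s^2+28600s+35400 = ((5/3)s+15)(3s^4-63s^3+600s^2-2880s+5400) + (920s^3-9960s^2+62800s-45600)
  3s^4-63s^3+600s^2-2880s+5400 = ((3/920)s-351/10580)(920s^3-9960s^2+62800s-45600) + ((34272/529)s^2-(342720/529)s+2056320/529)
  920s^3-9960s^2+62800s-45600 = ((60835/4284)s-50255/4284)((34272/529)s^2-(342720/529)s+2056320/529) + (0)
Last nonzero remainder: (34272/529)s^2-(342720/529)s+2056320/529. Dividing through by 34272/529 gives the monic gcd s^2-10s+60.
Then lcm(f, g) = f·g / gcd(f, g); expanding and making the result monic gives the answer.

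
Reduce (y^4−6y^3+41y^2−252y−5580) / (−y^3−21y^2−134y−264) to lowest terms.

(−y^3+12y^2−113y+930)/(y^2+15y+44)

Euclidean algorithm in ℚ[y]:
  y^4−6y^3+41y^2−252y−5580 = (−y+27)(−y^3−21y^2−134y−264) + (474y^2+3102y+1548)
  −y^3−21y^2−134y−264 = (−(1/474)y−571/18723)(474y^2+3102y+1548) + (−(225498/6241)y−1352988/6241)
  474y^2+3102y+1548 = (−(493039/37583)y−268363/37583)(−(225498/6241)y−1352988/6241) + (0)
Last nonzero remainder: −(225498/6241)y−1352988/6241. Dividing through by −225498/6241 gives the monic gcd y+6.
Cancel y+6 from numerator and denominator to get the reduced form.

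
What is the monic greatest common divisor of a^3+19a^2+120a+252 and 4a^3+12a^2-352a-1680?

Apply the Euclidean algorithm:
  a^3+19a^2+120a+252 = (1/4)(4a^3+12a^2-352a-1680) + (16a^2+208a+672)
  4a^3+12a^2-352a-1680 = ((1/4)a-5/2)(16a^2+208a+672) + (0)
Last nonzero remainder: 16a^2+208a+672. Dividing through by 16 gives the monic gcd a^2+13a+42.

a^2+13a+42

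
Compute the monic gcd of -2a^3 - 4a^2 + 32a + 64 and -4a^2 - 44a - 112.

Euclidean algorithm in ℚ[a]:
  -2a^3 - 4a^2 + 32a + 64 = ((1/2)a - 9/2)(-4a^2 - 44a - 112) + (-110a - 440)
  -4a^2 - 44a - 112 = ((2/55)a + 14/55)(-110a - 440) + (0)
Last nonzero remainder: -110a - 440. Dividing through by -110 gives the monic gcd a + 4.

a + 4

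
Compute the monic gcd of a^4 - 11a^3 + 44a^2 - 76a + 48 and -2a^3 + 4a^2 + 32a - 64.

a^2 - 6a + 8

By polynomial division,
  a^4 - 11a^3 + 44a^2 - 76a + 48 = (-(1/2)a + 9/2)(-2a^3 + 4a^2 + 32a - 64) + (42a^2 - 252a + 336)
  -2a^3 + 4a^2 + 32a - 64 = (-(1/21)a - 4/21)(42a^2 - 252a + 336) + (0)
Last nonzero remainder: 42a^2 - 252a + 336. Dividing through by 42 gives the monic gcd a^2 - 6a + 8.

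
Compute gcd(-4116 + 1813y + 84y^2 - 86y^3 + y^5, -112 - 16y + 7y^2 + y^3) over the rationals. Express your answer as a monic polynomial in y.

-28 + 3y + y^2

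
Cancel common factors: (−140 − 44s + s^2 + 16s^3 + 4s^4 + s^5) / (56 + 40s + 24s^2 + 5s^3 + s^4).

Repeated division with remainder:
  s^5 + 4s^4 + 16s^3 + s^2 − 44s − 140 = (s − 1)(s^4 + 5s^3 + 24s^2 + 40s + 56) + (−3s^3 − 15s^2 − 60s − 84)
  s^4 + 5s^3 + 24s^2 + 40s + 56 = (−(1/3)s)(−3s^3 − 15s^2 − 60s − 84) + (4s^2 + 12s + 56)
  −3s^3 − 15s^2 − 60s − 84 = (−(3/4)s − 3/2)(4s^2 + 12s + 56) + (0)
Last nonzero remainder: 4s^2 + 12s + 56. Dividing through by 4 gives the monic gcd s^2 + 3s + 14.
Cancel s^2 + 3s + 14 from numerator and denominator to get the reduced form.

(−10 − s + s^2 + s^3)/(4 + 2s + s^2)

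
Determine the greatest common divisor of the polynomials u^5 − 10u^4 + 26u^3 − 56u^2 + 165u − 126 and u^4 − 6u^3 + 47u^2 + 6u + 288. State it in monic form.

u^2 + u + 6

Apply the Euclidean algorithm:
  u^5 − 10u^4 + 26u^3 − 56u^2 + 165u − 126 = (u − 4)(u^4 − 6u^3 + 47u^2 + 6u + 288) + (−45u^3 + 126u^2 − 99u + 1026)
  u^4 − 6u^3 + 47u^2 + 6u + 288 = (−(1/45)u + 16/225)(−45u^3 + 126u^2 − 99u + 1026) + ((896/25)u^2 + (896/25)u + 5376/25)
  −45u^3 + 126u^2 − 99u + 1026 = (−(1125/896)u + 4275/896)((896/25)u^2 + (896/25)u + 5376/25) + (0)
Last nonzero remainder: (896/25)u^2 + (896/25)u + 5376/25. Dividing through by 896/25 gives the monic gcd u^2 + u + 6.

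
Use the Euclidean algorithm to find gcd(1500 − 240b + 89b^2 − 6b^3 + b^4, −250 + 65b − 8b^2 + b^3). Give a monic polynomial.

50 − 3b + b^2

By polynomial division,
  b^4 − 6b^3 + 89b^2 − 240b + 1500 = (b + 2)(b^3 − 8b^2 + 65b − 250) + (40b^2 − 120b + 2000)
  b^3 − 8b^2 + 65b − 250 = ((1/40)b − 1/8)(40b^2 − 120b + 2000) + (0)
Last nonzero remainder: 40b^2 − 120b + 2000. Dividing through by 40 gives the monic gcd b^2 − 3b + 50.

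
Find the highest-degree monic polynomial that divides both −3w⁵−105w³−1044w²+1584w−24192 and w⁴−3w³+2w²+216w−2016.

w³+3w²+20w+336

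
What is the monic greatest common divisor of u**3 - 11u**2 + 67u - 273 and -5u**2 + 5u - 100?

1

Apply the Euclidean algorithm:
  u**3 - 11u**2 + 67u - 273 = (-(1/5)u + 2)(-5u**2 + 5u - 100) + (37u - 73)
  -5u**2 + 5u - 100 = (-(5/37)u - 180/1369)(37u - 73) + (-150040/1369)
  37u - 73 = (-(50653/150040)u + 99937/150040)(-150040/1369) + (0)
The last nonzero remainder is the constant -150040/1369, so the polynomials are coprime and gcd = 1.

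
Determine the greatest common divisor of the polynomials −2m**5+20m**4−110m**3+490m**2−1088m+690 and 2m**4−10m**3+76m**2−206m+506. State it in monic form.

Euclidean algorithm in ℚ[m]:
  −2m**5+20m**4−110m**3+490m**2−1088m+690 = (−m+5)(2m**4−10m**3+76m**2−206m+506) + (16m**3−96m**2+448m−1840)
  2m**4−10m**3+76m**2−206m+506 = ((1/8)m+1/8)(16m**3−96m**2+448m−1840) + (32m**2−32m+736)
  16m**3−96m**2+448m−1840 = ((1/2)m−5/2)(32m**2−32m+736) + (0)
Last nonzero remainder: 32m**2−32m+736. Dividing through by 32 gives the monic gcd m**2−m+23.

m**2−m+23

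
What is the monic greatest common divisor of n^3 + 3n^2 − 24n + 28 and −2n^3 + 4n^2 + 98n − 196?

Apply the Euclidean algorithm:
  n^3 + 3n^2 − 24n + 28 = (−1/2)(−2n^3 + 4n^2 + 98n − 196) + (5n^2 + 25n − 70)
  −2n^3 + 4n^2 + 98n − 196 = (−(2/5)n + 14/5)(5n^2 + 25n − 70) + (0)
Last nonzero remainder: 5n^2 + 25n − 70. Dividing through by 5 gives the monic gcd n^2 + 5n − 14.

n^2 + 5n − 14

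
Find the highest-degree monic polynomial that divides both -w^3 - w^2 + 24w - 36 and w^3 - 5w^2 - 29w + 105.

By polynomial division,
  -w^3 - w^2 + 24w - 36 = (-1)(w^3 - 5w^2 - 29w + 105) + (-6w^2 - 5w + 69)
  w^3 - 5w^2 - 29w + 105 = (-(1/6)w + 35/36)(-6w^2 - 5w + 69) + (-(455/36)w + 455/12)
  -6w^2 - 5w + 69 = ((216/455)w + 828/455)(-(455/36)w + 455/12) + (0)
Last nonzero remainder: -(455/36)w + 455/12. Dividing through by -455/36 gives the monic gcd w - 3.

w - 3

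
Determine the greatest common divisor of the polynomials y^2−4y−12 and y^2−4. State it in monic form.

y+2

Euclidean algorithm in ℚ[y]:
  y^2−4y−12 = (y^2−4) + (−4y−8)
  y^2−4 = (−(1/4)y+1/2)(−4y−8) + (0)
Last nonzero remainder: −4y−8. Dividing through by −4 gives the monic gcd y+2.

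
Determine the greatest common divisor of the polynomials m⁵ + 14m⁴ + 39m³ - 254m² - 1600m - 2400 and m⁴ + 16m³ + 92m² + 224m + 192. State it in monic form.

m³ + 14m² + 64m + 96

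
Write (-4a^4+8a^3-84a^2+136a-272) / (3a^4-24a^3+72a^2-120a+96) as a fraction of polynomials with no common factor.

Repeated division with remainder:
  -4a^4+8a^3-84a^2+136a-272 = (-4/3)(3a^4-24a^3+72a^2-120a+96) + (-24a^3+12a^2-24a-144)
  3a^4-24a^3+72a^2-120a+96 = (-(1/8)a+15/16)(-24a^3+12a^2-24a-144) + ((231/4)a^2-(231/2)a+231)
  -24a^3+12a^2-24a-144 = (-(32/77)a-48/77)((231/4)a^2-(231/2)a+231) + (0)
Last nonzero remainder: (231/4)a^2-(231/2)a+231. Dividing through by 231/4 gives the monic gcd a^2-2a+4.
Cancel a^2-2a+4 from numerator and denominator to get the reduced form.

(-4a^2-68)/(3a^2-18a+24)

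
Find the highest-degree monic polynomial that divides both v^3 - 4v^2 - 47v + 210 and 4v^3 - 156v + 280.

Euclidean algorithm in ℚ[v]:
  v^3 - 4v^2 - 47v + 210 = (1/4)(4v^3 - 156v + 280) + (-4v^2 - 8v + 140)
  4v^3 - 156v + 280 = (-v + 2)(-4v^2 - 8v + 140) + (0)
Last nonzero remainder: -4v^2 - 8v + 140. Dividing through by -4 gives the monic gcd v^2 + 2v - 35.

v^2 + 2v - 35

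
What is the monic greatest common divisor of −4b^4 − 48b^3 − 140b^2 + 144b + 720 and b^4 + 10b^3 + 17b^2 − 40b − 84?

b^2 + b − 6

Repeated division with remainder:
  −4b^4 − 48b^3 − 140b^2 + 144b + 720 = (−4)(b^4 + 10b^3 + 17b^2 − 40b − 84) + (−8b^3 − 72b^2 − 16b + 384)
  b^4 + 10b^3 + 17b^2 − 40b − 84 = (−(1/8)b − 1/8)(−8b^3 − 72b^2 − 16b + 384) + (6b^2 + 6b − 36)
  −8b^3 − 72b^2 − 16b + 384 = (−(4/3)b − 32/3)(6b^2 + 6b − 36) + (0)
Last nonzero remainder: 6b^2 + 6b − 36. Dividing through by 6 gives the monic gcd b^2 + b − 6.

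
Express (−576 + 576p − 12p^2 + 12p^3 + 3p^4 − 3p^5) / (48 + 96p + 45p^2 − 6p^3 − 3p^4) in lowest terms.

(−12 + 12p − p^2 + p^3)/(1 + 2p + p^2)

Apply the Euclidean algorithm:
  −3p^5 + 3p^4 + 12p^3 − 12p^2 + 576p − 576 = (p − 3)(−3p^4 − 6p^3 + 45p^2 + 96p + 48) + (−51p^3 + 27p^2 + 816p − 432)
  −3p^4 − 6p^3 + 45p^2 + 96p + 48 = ((1/17)p + 43/289)(−51p^3 + 27p^2 + 816p − 432) + (−(2028/289)p^2 + 32448/289)
  −51p^3 + 27p^2 + 816p − 432 = ((4913/676)p − 2601/676)(−(2028/289)p^2 + 32448/289) + (0)
Last nonzero remainder: −(2028/289)p^2 + 32448/289. Dividing through by −2028/289 gives the monic gcd p^2 − 16.
Cancel p^2 − 16 from numerator and denominator to get the reduced form.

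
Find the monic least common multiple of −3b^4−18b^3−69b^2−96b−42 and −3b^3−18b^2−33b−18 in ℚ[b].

By polynomial division,
  −3b^4−18b^3−69b^2−96b−42 = (b)(−3b^3−18b^2−33b−18) + (−36b^2−78b−42)
  −3b^3−18b^2−33b−18 = ((1/12)b+23/72)(−36b^2−78b−42) + (−(55/12)b−55/12)
  −36b^2−78b−42 = ((432/55)b+504/55)(−(55/12)b−55/12) + (0)
Last nonzero remainder: −(55/12)b−55/12. Dividing through by −55/12 gives the monic gcd b+1.
Then lcm(f, g) = f·g / gcd(f, g); expanding and making the result monic gives the answer.

b^6+11b^5+59b^4+183b^3+312b^2+262b+84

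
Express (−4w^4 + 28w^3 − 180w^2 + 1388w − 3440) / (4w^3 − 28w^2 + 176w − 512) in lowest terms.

By polynomial division,
  −4w^4 + 28w^3 − 180w^2 + 1388w − 3440 = (−w)(4w^3 − 28w^2 + 176w − 512) + (−4w^2 + 876w − 3440)
  4w^3 − 28w^2 + 176w − 512 = (−w − 212)(−4w^2 + 876w − 3440) + (182448w − 729792)
  −4w^2 + 876w − 3440 = (−(1/45612)w + 215/45612)(182448w − 729792) + (0)
Last nonzero remainder: 182448w − 729792. Dividing through by 182448 gives the monic gcd w − 4.
Cancel w − 4 from numerator and denominator to get the reduced form.

(−w^3 + 3w^2 − 33w + 215)/(w^2 − 3w + 32)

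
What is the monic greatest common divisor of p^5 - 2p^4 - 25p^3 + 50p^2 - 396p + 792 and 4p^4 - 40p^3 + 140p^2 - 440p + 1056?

Apply the Euclidean algorithm:
  p^5 - 2p^4 - 25p^3 + 50p^2 - 396p + 792 = ((1/4)p + 2)(4p^4 - 40p^3 + 140p^2 - 440p + 1056) + (20p^3 - 120p^2 + 220p - 1320)
  4p^4 - 40p^3 + 140p^2 - 440p + 1056 = ((1/5)p - 4/5)(20p^3 - 120p^2 + 220p - 1320) + (0)
Last nonzero remainder: 20p^3 - 120p^2 + 220p - 1320. Dividing through by 20 gives the monic gcd p^3 - 6p^2 + 11p - 66.

p^3 - 6p^2 + 11p - 66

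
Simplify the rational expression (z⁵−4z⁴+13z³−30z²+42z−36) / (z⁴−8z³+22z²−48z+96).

(z³−4z²+7z−6)/(z²−8z+16)

Repeated division with remainder:
  z⁵−4z⁴+13z³−30z²+42z−36 = (z+4)(z⁴−8z³+22z²−48z+96) + (23z³−70z²+138z−420)
  z⁴−8z³+22z²−48z+96 = ((1/23)z−114/529)(23z³−70z²+138z−420) + ((484/529)z²+2904/529)
  23z³−70z²+138z−420 = ((12167/484)z−18515/242)((484/529)z²+2904/529) + (0)
Last nonzero remainder: (484/529)z²+2904/529. Dividing through by 484/529 gives the monic gcd z²+6.
Cancel z²+6 from numerator and denominator to get the reduced form.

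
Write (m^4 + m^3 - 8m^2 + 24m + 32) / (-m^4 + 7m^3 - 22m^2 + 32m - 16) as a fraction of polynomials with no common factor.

(-m^2 - 5m - 4)/(m^2 - 3m + 2)

By polynomial division,
  m^4 + m^3 - 8m^2 + 24m + 32 = (-1)(-m^4 + 7m^3 - 22m^2 + 32m - 16) + (8m^3 - 30m^2 + 56m + 16)
  -m^4 + 7m^3 - 22m^2 + 32m - 16 = (-(1/8)m + 13/32)(8m^3 - 30m^2 + 56m + 16) + (-(45/16)m^2 + (45/4)m - 45/2)
  8m^3 - 30m^2 + 56m + 16 = (-(128/45)m - 32/45)(-(45/16)m^2 + (45/4)m - 45/2) + (0)
Last nonzero remainder: -(45/16)m^2 + (45/4)m - 45/2. Dividing through by -45/16 gives the monic gcd m^2 - 4m + 8.
Cancel m^2 - 4m + 8 from numerator and denominator to get the reduced form.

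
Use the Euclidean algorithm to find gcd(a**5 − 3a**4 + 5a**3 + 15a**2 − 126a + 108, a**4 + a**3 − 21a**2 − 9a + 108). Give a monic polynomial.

Euclidean algorithm in ℚ[a]:
  a**5 − 3a**4 + 5a**3 + 15a**2 − 126a + 108 = (a − 4)(a**4 + a**3 − 21a**2 − 9a + 108) + (30a**3 − 60a**2 − 270a + 540)
  a**4 + a**3 − 21a**2 − 9a + 108 = ((1/30)a + 1/10)(30a**3 − 60a**2 − 270a + 540) + (−6a**2 + 54)
  30a**3 − 60a**2 − 270a + 540 = (−5a + 10)(−6a**2 + 54) + (0)
Last nonzero remainder: −6a**2 + 54. Dividing through by −6 gives the monic gcd a**2 − 9.

a**2 − 9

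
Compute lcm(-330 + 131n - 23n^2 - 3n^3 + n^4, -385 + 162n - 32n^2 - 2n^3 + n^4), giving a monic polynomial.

Euclidean algorithm in ℚ[n]:
  n^4 - 3n^3 - 23n^2 + 131n - 330 = (n^4 - 2n^3 - 32n^2 + 162n - 385) + (-n^3 + 9n^2 - 31n + 55)
  n^4 - 2n^3 - 32n^2 + 162n - 385 = (-n - 7)(-n^3 + 9n^2 - 31n + 55) + (0)
Last nonzero remainder: -n^3 + 9n^2 - 31n + 55. Dividing through by -1 gives the monic gcd n^3 - 9n^2 + 31n - 55.
Then lcm(f, g) = f·g / gcd(f, g); expanding and making the result monic gives the answer.

-2310 + 587n - 30n^2 - 44n^3 + 4n^4 + n^5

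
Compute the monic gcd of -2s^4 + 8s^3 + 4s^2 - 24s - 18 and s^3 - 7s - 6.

By polynomial division,
  -2s^4 + 8s^3 + 4s^2 - 24s - 18 = (-2s + 8)(s^3 - 7s - 6) + (-10s^2 + 20s + 30)
  s^3 - 7s - 6 = (-(1/10)s - 1/5)(-10s^2 + 20s + 30) + (0)
Last nonzero remainder: -10s^2 + 20s + 30. Dividing through by -10 gives the monic gcd s^2 - 2s - 3.

s^2 - 2s - 3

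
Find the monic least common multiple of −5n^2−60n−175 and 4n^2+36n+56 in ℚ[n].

By polynomial division,
  −5n^2−60n−175 = (−5/4)(4n^2+36n+56) + (−15n−105)
  4n^2+36n+56 = (−(4/15)n−8/15)(−15n−105) + (0)
Last nonzero remainder: −15n−105. Dividing through by −15 gives the monic gcd n+7.
Then lcm(f, g) = f·g / gcd(f, g); expanding and making the result monic gives the answer.

n^3+14n^2+59n+70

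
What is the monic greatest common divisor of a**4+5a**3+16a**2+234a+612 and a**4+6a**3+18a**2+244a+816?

a**3+2a**2+10a+204

Repeated division with remainder:
  a**4+5a**3+16a**2+234a+612 = (a**4+6a**3+18a**2+244a+816) + (-a**3-2a**2-10a-204)
  a**4+6a**3+18a**2+244a+816 = (-a-4)(-a**3-2a**2-10a-204) + (0)
Last nonzero remainder: -a**3-2a**2-10a-204. Dividing through by -1 gives the monic gcd a**3+2a**2+10a+204.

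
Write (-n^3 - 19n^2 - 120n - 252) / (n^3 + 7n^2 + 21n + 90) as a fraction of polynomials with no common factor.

Euclidean algorithm in ℚ[n]:
  -n^3 - 19n^2 - 120n - 252 = (-1)(n^3 + 7n^2 + 21n + 90) + (-12n^2 - 99n - 162)
  n^3 + 7n^2 + 21n + 90 = (-(1/12)n + 5/48)(-12n^2 - 99n - 162) + ((285/16)n + 855/8)
  -12n^2 - 99n - 162 = (-(64/95)n - 144/95)((285/16)n + 855/8) + (0)
Last nonzero remainder: (285/16)n + 855/8. Dividing through by 285/16 gives the monic gcd n + 6.
Cancel n + 6 from numerator and denominator to get the reduced form.

(-n^2 - 13n - 42)/(n^2 + n + 15)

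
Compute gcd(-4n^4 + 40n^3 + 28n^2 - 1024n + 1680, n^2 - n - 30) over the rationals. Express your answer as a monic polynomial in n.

n^2 - n - 30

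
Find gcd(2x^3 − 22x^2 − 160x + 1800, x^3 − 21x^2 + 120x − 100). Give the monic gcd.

Repeated division with remainder:
  2x^3 − 22x^2 − 160x + 1800 = (2)(x^3 − 21x^2 + 120x − 100) + (20x^2 − 400x + 2000)
  x^3 − 21x^2 + 120x − 100 = ((1/20)x − 1/20)(20x^2 − 400x + 2000) + (0)
Last nonzero remainder: 20x^2 − 400x + 2000. Dividing through by 20 gives the monic gcd x^2 − 20x + 100.

x^2 − 20x + 100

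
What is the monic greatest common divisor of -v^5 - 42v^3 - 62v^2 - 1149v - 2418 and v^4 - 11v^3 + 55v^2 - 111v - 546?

Euclidean algorithm in ℚ[v]:
  -v^5 - 42v^3 - 62v^2 - 1149v - 2418 = (-v - 11)(v^4 - 11v^3 + 55v^2 - 111v - 546) + (-108v^3 + 432v^2 - 2916v - 8424)
  v^4 - 11v^3 + 55v^2 - 111v - 546 = (-(1/108)v + 7/108)(-108v^3 + 432v^2 - 2916v - 8424) + (0)
Last nonzero remainder: -108v^3 + 432v^2 - 2916v - 8424. Dividing through by -108 gives the monic gcd v^3 - 4v^2 + 27v + 78.

v^3 - 4v^2 + 27v + 78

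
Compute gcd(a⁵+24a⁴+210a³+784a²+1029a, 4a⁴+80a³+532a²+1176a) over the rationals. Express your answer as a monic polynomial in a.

Apply the Euclidean algorithm:
  a⁵+24a⁴+210a³+784a²+1029a = ((1/4)a+1)(4a⁴+80a³+532a²+1176a) + (-3a³-42a²-147a)
  4a⁴+80a³+532a²+1176a = (-(4/3)a-8)(-3a³-42a²-147a) + (0)
Last nonzero remainder: -3a³-42a²-147a. Dividing through by -3 gives the monic gcd a³+14a²+49a.

a³+14a²+49a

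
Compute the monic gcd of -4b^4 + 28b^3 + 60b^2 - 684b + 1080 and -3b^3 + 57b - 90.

By polynomial division,
  -4b^4 + 28b^3 + 60b^2 - 684b + 1080 = ((4/3)b - 28/3)(-3b^3 + 57b - 90) + (-16b^2 - 32b + 240)
  -3b^3 + 57b - 90 = ((3/16)b - 3/8)(-16b^2 - 32b + 240) + (0)
Last nonzero remainder: -16b^2 - 32b + 240. Dividing through by -16 gives the monic gcd b^2 + 2b - 15.

b^2 + 2b - 15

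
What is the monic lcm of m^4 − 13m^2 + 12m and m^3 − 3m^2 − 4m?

m^6 − 3m^5 − 17m^4 + 51m^3 + 16m^2 − 48m

Apply the Euclidean algorithm:
  m^4 − 13m^2 + 12m = (m + 3)(m^3 − 3m^2 − 4m) + (24m)
  m^3 − 3m^2 − 4m = ((1/24)m^2 − (1/8)m − 1/6)(24m) + (0)
Last nonzero remainder: 24m. Dividing through by 24 gives the monic gcd m.
Then lcm(f, g) = f·g / gcd(f, g); expanding and making the result monic gives the answer.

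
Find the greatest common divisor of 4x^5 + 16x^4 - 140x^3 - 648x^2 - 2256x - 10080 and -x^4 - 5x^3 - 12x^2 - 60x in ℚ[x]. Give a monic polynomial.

Euclidean algorithm in ℚ[x]:
  4x^5 + 16x^4 - 140x^3 - 648x^2 - 2256x - 10080 = (-4x + 4)(-x^4 - 5x^3 - 12x^2 - 60x) + (-168x^3 - 840x^2 - 2016x - 10080)
  -x^4 - 5x^3 - 12x^2 - 60x = ((1/168)x)(-168x^3 - 840x^2 - 2016x - 10080) + (0)
Last nonzero remainder: -168x^3 - 840x^2 - 2016x - 10080. Dividing through by -168 gives the monic gcd x^3 + 5x^2 + 12x + 60.

x^3 + 5x^2 + 12x + 60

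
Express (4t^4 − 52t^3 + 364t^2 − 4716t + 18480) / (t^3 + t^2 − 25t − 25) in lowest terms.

By polynomial division,
  4t^4 − 52t^3 + 364t^2 − 4716t + 18480 = (4t − 56)(t^3 + t^2 − 25t − 25) + (520t^2 − 6016t + 17080)
  t^3 + t^2 − 25t − 25 = ((1/520)t + 817/33800)(520t^2 − 6016t + 17080) + ((369984/4225)t − 369984/845)
  520t^2 − 6016t + 17080 = ((274625/46248)t − 1804075/46248)((369984/4225)t − 369984/845) + (0)
Last nonzero remainder: (369984/4225)t − 369984/845. Dividing through by 369984/4225 gives the monic gcd t − 5.
Cancel t − 5 from numerator and denominator to get the reduced form.

(4t^3 − 32t^2 + 204t − 3696)/(t^2 + 6t + 5)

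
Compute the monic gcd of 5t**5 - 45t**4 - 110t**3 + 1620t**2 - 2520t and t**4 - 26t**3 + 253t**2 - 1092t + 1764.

Repeated division with remainder:
  5t**5 - 45t**4 - 110t**3 + 1620t**2 - 2520t = (5t + 85)(t**4 - 26t**3 + 253t**2 - 1092t + 1764) + (835t**3 - 14425t**2 + 81480t - 149940)
  t**4 - 26t**3 + 253t**2 - 1092t + 1764 = ((1/835)t - 1457/139445)(835t**3 - 14425t**2 + 81480t - 149940) + ((131040/27889)t**2 - (1703520/27889)t + 5503680/27889)
  835t**3 - 14425t**2 + 81480t - 149940 = ((4657463/26208)t - 474113/624)((131040/27889)t**2 - (1703520/27889)t + 5503680/27889) + (0)
Last nonzero remainder: (131040/27889)t**2 - (1703520/27889)t + 5503680/27889. Dividing through by 131040/27889 gives the monic gcd t**2 - 13t + 42.

t**2 - 13t + 42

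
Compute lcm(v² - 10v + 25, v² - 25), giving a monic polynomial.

Euclidean algorithm in ℚ[v]:
  v² - 10v + 25 = (v² - 25) + (-10v + 50)
  v² - 25 = (-(1/10)v - 1/2)(-10v + 50) + (0)
Last nonzero remainder: -10v + 50. Dividing through by -10 gives the monic gcd v - 5.
Then lcm(f, g) = f·g / gcd(f, g); expanding and making the result monic gives the answer.

v³ - 5v² - 25v + 125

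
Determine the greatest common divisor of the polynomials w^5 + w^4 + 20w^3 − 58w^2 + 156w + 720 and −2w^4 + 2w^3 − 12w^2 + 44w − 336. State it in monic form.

By polynomial division,
  w^5 + w^4 + 20w^3 − 58w^2 + 156w + 720 = (−(1/2)w − 1)(−2w^4 + 2w^3 − 12w^2 + 44w − 336) + (16w^3 − 48w^2 + 32w + 384)
  −2w^4 + 2w^3 − 12w^2 + 44w − 336 = (−(1/8)w − 1/4)(16w^3 − 48w^2 + 32w + 384) + (−20w^2 + 100w − 240)
  16w^3 − 48w^2 + 32w + 384 = (−(4/5)w − 8/5)(−20w^2 + 100w − 240) + (0)
Last nonzero remainder: −20w^2 + 100w − 240. Dividing through by −20 gives the monic gcd w^2 − 5w + 12.

w^2 − 5w + 12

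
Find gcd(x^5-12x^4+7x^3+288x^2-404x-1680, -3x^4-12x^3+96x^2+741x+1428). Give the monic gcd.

x^2-3x-28

Apply the Euclidean algorithm:
  x^5-12x^4+7x^3+288x^2-404x-1680 = (-(1/3)x+16/3)(-3x^4-12x^3+96x^2+741x+1428) + (103x^3+23x^2-3880x-9296)
  -3x^4-12x^3+96x^2+741x+1428 = (-(3/103)x-1167/10609)(103x^3+23x^2-3880x-9296) + (-(153615/10609)x^2+(460845/10609)x+4301220/10609)
  103x^3+23x^2-3880x-9296 = (-(1092727/153615)x-3522188/153615)(-(153615/10609)x^2+(460845/10609)x+4301220/10609) + (0)
Last nonzero remainder: -(153615/10609)x^2+(460845/10609)x+4301220/10609. Dividing through by -153615/10609 gives the monic gcd x^2-3x-28.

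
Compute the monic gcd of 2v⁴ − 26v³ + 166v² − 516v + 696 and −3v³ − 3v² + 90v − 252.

Apply the Euclidean algorithm:
  2v⁴ − 26v³ + 166v² − 516v + 696 = (−(2/3)v + 28/3)(−3v³ − 3v² + 90v − 252) + (254v² − 1524v + 3048)
  −3v³ − 3v² + 90v − 252 = (−(3/254)v − 21/254)(254v² − 1524v + 3048) + (0)
Last nonzero remainder: 254v² − 1524v + 3048. Dividing through by 254 gives the monic gcd v² − 6v + 12.

v² − 6v + 12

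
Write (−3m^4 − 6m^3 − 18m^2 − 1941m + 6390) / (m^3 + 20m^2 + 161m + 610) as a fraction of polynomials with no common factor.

(−3m^3 + 24m^2 − 258m + 639)/(m^2 + 10m + 61)

Apply the Euclidean algorithm:
  −3m^4 − 6m^3 − 18m^2 − 1941m + 6390 = (−3m + 54)(m^3 + 20m^2 + 161m + 610) + (−615m^2 − 8805m − 26550)
  m^3 + 20m^2 + 161m + 610 = (−(1/615)m − 233/25215)(−615m^2 − 8805m − 26550) + ((61300/1681)m + 613000/1681)
  −615m^2 − 8805m − 26550 = (−(206763/12260)m − 892611/12260)((61300/1681)m + 613000/1681) + (0)
Last nonzero remainder: (61300/1681)m + 613000/1681. Dividing through by 61300/1681 gives the monic gcd m + 10.
Cancel m + 10 from numerator and denominator to get the reduced form.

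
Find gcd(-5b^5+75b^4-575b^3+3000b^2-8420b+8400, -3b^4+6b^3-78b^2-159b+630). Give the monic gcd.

b^3-5b^2+41b-70

Euclidean algorithm in ℚ[b]:
  -5b^5+75b^4-575b^3+3000b^2-8420b+8400 = ((5/3)b-65/3)(-3b^4+6b^3-78b^2-159b+630) + (-315b^3+1575b^2-12915b+22050)
  -3b^4+6b^3-78b^2-159b+630 = ((1/105)b+1/35)(-315b^3+1575b^2-12915b+22050) + (0)
Last nonzero remainder: -315b^3+1575b^2-12915b+22050. Dividing through by -315 gives the monic gcd b^3-5b^2+41b-70.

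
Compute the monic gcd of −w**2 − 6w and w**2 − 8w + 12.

1

Repeated division with remainder:
  −w**2 − 6w = (−1)(w**2 − 8w + 12) + (−14w + 12)
  w**2 − 8w + 12 = (−(1/14)w + 25/49)(−14w + 12) + (288/49)
  −14w + 12 = (−(343/144)w + 49/24)(288/49) + (0)
The last nonzero remainder is the constant 288/49, so the polynomials are coprime and gcd = 1.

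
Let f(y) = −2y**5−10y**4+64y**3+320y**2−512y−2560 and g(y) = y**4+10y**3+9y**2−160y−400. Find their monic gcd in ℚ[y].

y**3+5y**2−16y−80

Apply the Euclidean algorithm:
  −2y**5−10y**4+64y**3+320y**2−512y−2560 = (−2y+10)(y**4+10y**3+9y**2−160y−400) + (−18y**3−90y**2+288y+1440)
  y**4+10y**3+9y**2−160y−400 = (−(1/18)y−5/18)(−18y**3−90y**2+288y+1440) + (0)
Last nonzero remainder: −18y**3−90y**2+288y+1440. Dividing through by −18 gives the monic gcd y**3+5y**2−16y−80.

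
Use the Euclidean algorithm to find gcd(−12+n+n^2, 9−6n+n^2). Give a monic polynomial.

Euclidean algorithm in ℚ[n]:
  n^2+n−12 = (n^2−6n+9) + (7n−21)
  n^2−6n+9 = ((1/7)n−3/7)(7n−21) + (0)
Last nonzero remainder: 7n−21. Dividing through by 7 gives the monic gcd n−3.

−3+n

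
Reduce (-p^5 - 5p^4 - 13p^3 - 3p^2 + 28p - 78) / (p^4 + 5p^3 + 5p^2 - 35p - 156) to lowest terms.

By polynomial division,
  -p^5 - 5p^4 - 13p^3 - 3p^2 + 28p - 78 = (-p)(p^4 + 5p^3 + 5p^2 - 35p - 156) + (-8p^3 - 38p^2 - 128p - 78)
  p^4 + 5p^3 + 5p^2 - 35p - 156 = (-(1/8)p - 1/32)(-8p^3 - 38p^2 - 128p - 78) + (-(195/16)p^2 - (195/4)p - 2535/16)
  -8p^3 - 38p^2 - 128p - 78 = ((128/195)p + 32/65)(-(195/16)p^2 - (195/4)p - 2535/16) + (0)
Last nonzero remainder: -(195/16)p^2 - (195/4)p - 2535/16. Dividing through by -195/16 gives the monic gcd p^2 + 4p + 13.
Cancel p^2 + 4p + 13 from numerator and denominator to get the reduced form.

(-p^3 - p^2 + 4p - 6)/(p^2 + p - 12)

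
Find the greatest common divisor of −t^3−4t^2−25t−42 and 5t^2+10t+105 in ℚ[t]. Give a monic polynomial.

t^2+2t+21

Repeated division with remainder:
  −t^3−4t^2−25t−42 = (−(1/5)t−2/5)(5t^2+10t+105) + (0)
Last nonzero remainder: 5t^2+10t+105. Dividing through by 5 gives the monic gcd t^2+2t+21.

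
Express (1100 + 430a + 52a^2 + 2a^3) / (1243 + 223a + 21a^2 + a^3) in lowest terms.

Euclidean algorithm in ℚ[a]:
  2a^3 + 52a^2 + 430a + 1100 = (2)(a^3 + 21a^2 + 223a + 1243) + (10a^2 - 16a - 1386)
  a^3 + 21a^2 + 223a + 1243 = ((1/10)a + 113/50)(10a^2 - 16a - 1386) + ((9944/25)a + 109384/25)
  10a^2 - 16a - 1386 = ((125/4972)a - 1575/4972)((9944/25)a + 109384/25) + (0)
Last nonzero remainder: (9944/25)a + 109384/25. Dividing through by 9944/25 gives the monic gcd a + 11.
Cancel a + 11 from numerator and denominator to get the reduced form.

(100 + 30a + 2a^2)/(113 + 10a + a^2)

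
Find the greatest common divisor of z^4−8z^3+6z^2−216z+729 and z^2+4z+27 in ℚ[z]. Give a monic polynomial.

Euclidean algorithm in ℚ[z]:
  z^4−8z^3+6z^2−216z+729 = (z^2−12z+27)(z^2+4z+27) + (0)
The last nonzero remainder z^2+4z+27 is already monic.

z^2+4z+27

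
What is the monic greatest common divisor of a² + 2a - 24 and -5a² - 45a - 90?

a + 6

Euclidean algorithm in ℚ[a]:
  a² + 2a - 24 = (-1/5)(-5a² - 45a - 90) + (-7a - 42)
  -5a² - 45a - 90 = ((5/7)a + 15/7)(-7a - 42) + (0)
Last nonzero remainder: -7a - 42. Dividing through by -7 gives the monic gcd a + 6.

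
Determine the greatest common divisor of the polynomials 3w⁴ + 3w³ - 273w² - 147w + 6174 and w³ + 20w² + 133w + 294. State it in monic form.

w² + 14w + 49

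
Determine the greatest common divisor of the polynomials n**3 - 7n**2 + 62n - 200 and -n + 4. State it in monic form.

n - 4

Apply the Euclidean algorithm:
  n**3 - 7n**2 + 62n - 200 = (-n**2 + 3n - 50)(-n + 4) + (0)
Last nonzero remainder: -n + 4. Dividing through by -1 gives the monic gcd n - 4.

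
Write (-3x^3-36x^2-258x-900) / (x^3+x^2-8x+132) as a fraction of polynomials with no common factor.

(-3x^2-18x-150)/(x^2-5x+22)

Repeated division with remainder:
  -3x^3-36x^2-258x-900 = (-3)(x^3+x^2-8x+132) + (-33x^2-282x-504)
  x^3+x^2-8x+132 = (-(1/33)x+83/363)(-33x^2-282x-504) + ((4986/121)x+29916/121)
  -33x^2-282x-504 = (-(1331/1662)x-1694/831)((4986/121)x+29916/121) + (0)
Last nonzero remainder: (4986/121)x+29916/121. Dividing through by 4986/121 gives the monic gcd x+6.
Cancel x+6 from numerator and denominator to get the reduced form.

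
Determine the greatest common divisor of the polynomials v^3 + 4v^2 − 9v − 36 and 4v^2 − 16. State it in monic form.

1

By polynomial division,
  v^3 + 4v^2 − 9v − 36 = ((1/4)v + 1)(4v^2 − 16) + (−5v − 20)
  4v^2 − 16 = (−(4/5)v + 16/5)(−5v − 20) + (48)
  −5v − 20 = (−(5/48)v − 5/12)(48) + (0)
The last nonzero remainder is the constant 48, so the polynomials are coprime and gcd = 1.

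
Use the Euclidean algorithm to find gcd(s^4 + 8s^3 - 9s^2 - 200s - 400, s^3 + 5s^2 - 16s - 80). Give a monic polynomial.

Repeated division with remainder:
  s^4 + 8s^3 - 9s^2 - 200s - 400 = (s + 3)(s^3 + 5s^2 - 16s - 80) + (-8s^2 - 72s - 160)
  s^3 + 5s^2 - 16s - 80 = (-(1/8)s + 1/2)(-8s^2 - 72s - 160) + (0)
Last nonzero remainder: -8s^2 - 72s - 160. Dividing through by -8 gives the monic gcd s^2 + 9s + 20.

s^2 + 9s + 20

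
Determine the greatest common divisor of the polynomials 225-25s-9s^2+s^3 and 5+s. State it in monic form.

5+s

By polynomial division,
  s^3-9s^2-25s+225 = (s^2-14s+45)(s+5) + (0)
The last nonzero remainder s+5 is already monic.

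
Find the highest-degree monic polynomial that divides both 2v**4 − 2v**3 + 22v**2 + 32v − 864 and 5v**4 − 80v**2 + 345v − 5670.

v**2 − v + 27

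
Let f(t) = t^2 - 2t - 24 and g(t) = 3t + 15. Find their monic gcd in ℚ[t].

1

Euclidean algorithm in ℚ[t]:
  t^2 - 2t - 24 = ((1/3)t - 7/3)(3t + 15) + (11)
  3t + 15 = ((3/11)t + 15/11)(11) + (0)
The last nonzero remainder is the constant 11, so the polynomials are coprime and gcd = 1.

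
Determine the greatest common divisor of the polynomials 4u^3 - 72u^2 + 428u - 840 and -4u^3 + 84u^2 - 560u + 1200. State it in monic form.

u^2 - 11u + 30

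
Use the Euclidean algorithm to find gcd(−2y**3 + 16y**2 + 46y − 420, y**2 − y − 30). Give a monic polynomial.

Euclidean algorithm in ℚ[y]:
  −2y**3 + 16y**2 + 46y − 420 = (−2y + 14)(y**2 − y − 30) + (0)
The last nonzero remainder y**2 − y − 30 is already monic.

y**2 − y − 30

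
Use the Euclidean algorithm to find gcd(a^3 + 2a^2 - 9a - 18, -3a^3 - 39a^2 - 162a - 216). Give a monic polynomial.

a + 3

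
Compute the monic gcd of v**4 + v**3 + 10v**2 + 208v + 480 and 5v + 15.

v + 3

Repeated division with remainder:
  v**4 + v**3 + 10v**2 + 208v + 480 = ((1/5)v**3 − (2/5)v**2 + (16/5)v + 32)(5v + 15) + (0)
Last nonzero remainder: 5v + 15. Dividing through by 5 gives the monic gcd v + 3.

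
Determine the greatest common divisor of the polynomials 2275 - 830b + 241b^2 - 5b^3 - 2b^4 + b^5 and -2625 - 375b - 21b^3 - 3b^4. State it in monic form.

175 - 10b + 2b^2 + b^3

Apply the Euclidean algorithm:
  b^5 - 2b^4 - 5b^3 + 241b^2 - 830b + 2275 = (-(1/3)b + 3)(-3b^4 - 21b^3 - 375b - 2625) + (58b^3 + 116b^2 - 580b + 10150)
  -3b^4 - 21b^3 - 375b - 2625 = (-(3/58)b - 15/58)(58b^3 + 116b^2 - 580b + 10150) + (0)
Last nonzero remainder: 58b^3 + 116b^2 - 580b + 10150. Dividing through by 58 gives the monic gcd b^3 + 2b^2 - 10b + 175.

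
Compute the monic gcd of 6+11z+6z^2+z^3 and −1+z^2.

Apply the Euclidean algorithm:
  z^3+6z^2+11z+6 = (z+6)(z^2−1) + (12z+12)
  z^2−1 = ((1/12)z−1/12)(12z+12) + (0)
Last nonzero remainder: 12z+12. Dividing through by 12 gives the monic gcd z+1.

1+z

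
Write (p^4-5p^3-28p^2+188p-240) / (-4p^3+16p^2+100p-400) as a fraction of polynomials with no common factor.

Euclidean algorithm in ℚ[p]:
  p^4-5p^3-28p^2+188p-240 = (-(1/4)p+1/4)(-4p^3+16p^2+100p-400) + (-7p^2+63p-140)
  -4p^3+16p^2+100p-400 = ((4/7)p+20/7)(-7p^2+63p-140) + (0)
Last nonzero remainder: -7p^2+63p-140. Dividing through by -7 gives the monic gcd p^2-9p+20.
Cancel p^2-9p+20 from numerator and denominator to get the reduced form.

(-p^2-4p+12)/(4p+20)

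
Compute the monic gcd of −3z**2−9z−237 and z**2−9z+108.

By polynomial division,
  −3z**2−9z−237 = (−3)(z**2−9z+108) + (−36z+87)
  z**2−9z+108 = (−(1/36)z+79/432)(−36z+87) + (13261/144)
  −36z+87 = (−(5184/13261)z+12528/13261)(13261/144) + (0)
The last nonzero remainder is the constant 13261/144, so the polynomials are coprime and gcd = 1.

1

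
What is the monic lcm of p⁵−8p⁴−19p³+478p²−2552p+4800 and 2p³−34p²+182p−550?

p⁶−19p⁵+69p⁴+687p³−7810p²+32872p−52800

Repeated division with remainder:
  p⁵−8p⁴−19p³+478p²−2552p+4800 = ((1/2)p²+(9/2)p+43/2)(2p³−34p²+182p−550) + (665p²−3990p+16625)
  2p³−34p²+182p−550 = ((2/665)p−22/665)(665p²−3990p+16625) + (0)
Last nonzero remainder: 665p²−3990p+16625. Dividing through by 665 gives the monic gcd p²−6p+25.
Then lcm(f, g) = f·g / gcd(f, g); expanding and making the result monic gives the answer.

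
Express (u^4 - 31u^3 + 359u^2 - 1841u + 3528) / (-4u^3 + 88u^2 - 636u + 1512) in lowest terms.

Repeated division with remainder:
  u^4 - 31u^3 + 359u^2 - 1841u + 3528 = (-(1/4)u + 9/4)(-4u^3 + 88u^2 - 636u + 1512) + (2u^2 - 32u + 126)
  -4u^3 + 88u^2 - 636u + 1512 = (-2u + 12)(2u^2 - 32u + 126) + (0)
Last nonzero remainder: 2u^2 - 32u + 126. Dividing through by 2 gives the monic gcd u^2 - 16u + 63.
Cancel u^2 - 16u + 63 from numerator and denominator to get the reduced form.

(-u^2 + 15u - 56)/(4u - 24)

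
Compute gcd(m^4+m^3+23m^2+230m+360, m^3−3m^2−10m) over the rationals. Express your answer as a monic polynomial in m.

By polynomial division,
  m^4+m^3+23m^2+230m+360 = (m+4)(m^3−3m^2−10m) + (45m^2+270m+360)
  m^3−3m^2−10m = ((1/45)m−1/5)(45m^2+270m+360) + (36m+72)
  45m^2+270m+360 = ((5/4)m+5)(36m+72) + (0)
Last nonzero remainder: 36m+72. Dividing through by 36 gives the monic gcd m+2.

m+2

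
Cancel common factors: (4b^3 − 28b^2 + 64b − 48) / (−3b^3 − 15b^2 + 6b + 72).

Apply the Euclidean algorithm:
  4b^3 − 28b^2 + 64b − 48 = (−4/3)(−3b^3 − 15b^2 + 6b + 72) + (−48b^2 + 72b + 48)
  −3b^3 − 15b^2 + 6b + 72 = ((1/16)b + 13/32)(−48b^2 + 72b + 48) + (−(105/4)b + 105/2)
  −48b^2 + 72b + 48 = ((64/35)b + 32/35)(−(105/4)b + 105/2) + (0)
Last nonzero remainder: −(105/4)b + 105/2. Dividing through by −105/4 gives the monic gcd b − 2.
Cancel b − 2 from numerator and denominator to get the reduced form.

(−4b^2 + 20b − 24)/(3b^2 + 21b + 36)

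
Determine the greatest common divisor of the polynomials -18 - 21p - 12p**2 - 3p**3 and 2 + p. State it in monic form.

2 + p

By polynomial division,
  -3p**3 - 12p**2 - 21p - 18 = (-3p**2 - 6p - 9)(p + 2) + (0)
The last nonzero remainder p + 2 is already monic.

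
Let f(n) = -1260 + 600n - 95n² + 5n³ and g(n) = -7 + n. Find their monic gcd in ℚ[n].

-7 + n

By polynomial division,
  5n³ - 95n² + 600n - 1260 = (5n² - 60n + 180)(n - 7) + (0)
The last nonzero remainder n - 7 is already monic.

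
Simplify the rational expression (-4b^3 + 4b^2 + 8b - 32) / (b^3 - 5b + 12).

(-4b - 8)/(b + 3)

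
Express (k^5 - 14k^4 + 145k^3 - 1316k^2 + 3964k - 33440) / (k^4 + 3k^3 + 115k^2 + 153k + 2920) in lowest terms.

(k^3 - 15k^2 + 120k - 836)/(k^2 + 2k + 73)

Euclidean algorithm in ℚ[k]:
  k^5 - 14k^4 + 145k^3 - 1316k^2 + 3964k - 33440 = (k - 17)(k^4 + 3k^3 + 115k^2 + 153k + 2920) + (81k^3 + 486k^2 + 3645k + 16200)
  k^4 + 3k^3 + 115k^2 + 153k + 2920 = ((1/81)k - 1/27)(81k^3 + 486k^2 + 3645k + 16200) + (88k^2 + 88k + 3520)
  81k^3 + 486k^2 + 3645k + 16200 = ((81/88)k + 405/88)(88k^2 + 88k + 3520) + (0)
Last nonzero remainder: 88k^2 + 88k + 3520. Dividing through by 88 gives the monic gcd k^2 + k + 40.
Cancel k^2 + k + 40 from numerator and denominator to get the reduced form.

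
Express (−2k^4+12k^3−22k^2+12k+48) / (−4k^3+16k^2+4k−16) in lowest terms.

(k^2−3k+6)/(2k−2)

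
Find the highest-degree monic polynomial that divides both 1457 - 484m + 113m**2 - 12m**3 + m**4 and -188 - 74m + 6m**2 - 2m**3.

47 - 5m + m**2

Repeated division with remainder:
  m**4 - 12m**3 + 113m**2 - 484m + 1457 = (-(1/2)m + 9/2)(-2m**3 + 6m**2 - 74m - 188) + (49m**2 - 245m + 2303)
  -2m**3 + 6m**2 - 74m - 188 = (-(2/49)m - 4/49)(49m**2 - 245m + 2303) + (0)
Last nonzero remainder: 49m**2 - 245m + 2303. Dividing through by 49 gives the monic gcd m**2 - 5m + 47.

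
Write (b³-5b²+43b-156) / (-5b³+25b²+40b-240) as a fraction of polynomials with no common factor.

(-b²+b-39)/(5b²-5b-60)

Repeated division with remainder:
  b³-5b²+43b-156 = (-1/5)(-5b³+25b²+40b-240) + (51b-204)
  -5b³+25b²+40b-240 = (-(5/51)b²+(5/51)b+20/17)(51b-204) + (0)
Last nonzero remainder: 51b-204. Dividing through by 51 gives the monic gcd b-4.
Cancel b-4 from numerator and denominator to get the reduced form.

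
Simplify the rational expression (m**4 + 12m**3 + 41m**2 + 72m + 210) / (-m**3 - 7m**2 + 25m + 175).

(-m**2 - 6)/(m - 5)

By polynomial division,
  m**4 + 12m**3 + 41m**2 + 72m + 210 = (-m - 5)(-m**3 - 7m**2 + 25m + 175) + (31m**2 + 372m + 1085)
  -m**3 - 7m**2 + 25m + 175 = (-(1/31)m + 5/31)(31m**2 + 372m + 1085) + (0)
Last nonzero remainder: 31m**2 + 372m + 1085. Dividing through by 31 gives the monic gcd m**2 + 12m + 35.
Cancel m**2 + 12m + 35 from numerator and denominator to get the reduced form.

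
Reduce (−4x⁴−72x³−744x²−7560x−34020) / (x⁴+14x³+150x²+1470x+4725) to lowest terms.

(−4x−36)/(x+5)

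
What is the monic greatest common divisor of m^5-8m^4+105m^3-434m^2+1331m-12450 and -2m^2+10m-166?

m^2-5m+83

Repeated division with remainder:
  m^5-8m^4+105m^3-434m^2+1331m-12450 = (-(1/2)m^3+(3/2)m^2-(7/2)m+75)(-2m^2+10m-166) + (0)
Last nonzero remainder: -2m^2+10m-166. Dividing through by -2 gives the monic gcd m^2-5m+83.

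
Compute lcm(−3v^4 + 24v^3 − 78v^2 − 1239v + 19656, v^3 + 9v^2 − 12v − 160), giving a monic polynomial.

v^6 − 7v^5 − 2v^4 + 599v^3 − 6659v^2 − 14812v + 131040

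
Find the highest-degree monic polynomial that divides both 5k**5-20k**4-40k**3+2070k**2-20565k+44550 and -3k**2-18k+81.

Euclidean algorithm in ℚ[k]:
  5k**5-20k**4-40k**3+2070k**2-20565k+44550 = (-(5/3)k**3+(50/3)k**2-(395/3)k+550)(-3k**2-18k+81) + (0)
Last nonzero remainder: -3k**2-18k+81. Dividing through by -3 gives the monic gcd k**2+6k-27.

k**2+6k-27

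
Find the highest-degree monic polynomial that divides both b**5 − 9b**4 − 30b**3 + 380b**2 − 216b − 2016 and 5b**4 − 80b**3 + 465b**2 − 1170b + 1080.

Apply the Euclidean algorithm:
  b**5 − 9b**4 − 30b**3 + 380b**2 − 216b − 2016 = ((1/5)b + 7/5)(5b**4 − 80b**3 + 465b**2 − 1170b + 1080) + (−11b**3 − 37b**2 + 1206b − 3528)
  5b**4 − 80b**3 + 465b**2 − 1170b + 1080 = (−(5/11)b + 1065/121)(−11b**3 − 37b**2 + 1206b − 3528) + ((162000/121)b**2 − (1620000/121)b + 3888000/121)
  −11b**3 − 37b**2 + 1206b − 3528 = (−(1331/162000)b − 5929/54000)((162000/121)b**2 − (1620000/121)b + 3888000/121) + (0)
Last nonzero remainder: (162000/121)b**2 − (1620000/121)b + 3888000/121. Dividing through by 162000/121 gives the monic gcd b**2 − 10b + 24.

b**2 − 10b + 24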